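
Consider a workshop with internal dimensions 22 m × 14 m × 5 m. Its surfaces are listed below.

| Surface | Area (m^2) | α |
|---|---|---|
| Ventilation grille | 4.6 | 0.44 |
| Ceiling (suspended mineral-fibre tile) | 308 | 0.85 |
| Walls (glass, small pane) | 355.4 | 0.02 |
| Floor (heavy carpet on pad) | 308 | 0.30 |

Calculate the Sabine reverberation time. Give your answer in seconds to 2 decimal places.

A = Σ Sᵢαᵢ = 4.6·0.44 + 308·0.85 + 355.4·0.02 + 308·0.30 = 363.332 sabins.
Volume V = 22 × 14 × 5 = 1540 m³.
RT60 = 0.161 · V / A = 0.161 × 1540 / 363.332 = 0.68 s.

0.68 sec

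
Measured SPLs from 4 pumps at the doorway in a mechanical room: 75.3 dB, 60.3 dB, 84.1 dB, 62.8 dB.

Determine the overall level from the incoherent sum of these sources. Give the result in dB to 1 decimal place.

Sum in the linear (power) domain: Σ 10^(Lᵢ/10) = 10^(75.3/10) + 10^(60.3/10) + 10^(84.1/10) + 10^(62.8/10) = 2.939e+08.
Back to dB: 10·log₁₀ Σ = 84.7 dB.

84.7 dB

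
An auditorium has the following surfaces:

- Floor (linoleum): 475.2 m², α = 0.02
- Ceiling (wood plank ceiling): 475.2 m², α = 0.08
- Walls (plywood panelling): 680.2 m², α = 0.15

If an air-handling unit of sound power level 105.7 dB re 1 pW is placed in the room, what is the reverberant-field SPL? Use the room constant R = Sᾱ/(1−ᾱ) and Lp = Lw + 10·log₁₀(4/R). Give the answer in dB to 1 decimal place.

A = 149.550 sabins; S = 1630.6 m².
ᾱ = 149.550/1630.6 = 0.0917; R = Sᾱ/(1−ᾱ) = 149.550/(1−0.0917) = 164.648 m².
Lp = Lw + 10 log₁₀(4/R) = 105.7 -16.14 = 89.6 dB.

89.6 dB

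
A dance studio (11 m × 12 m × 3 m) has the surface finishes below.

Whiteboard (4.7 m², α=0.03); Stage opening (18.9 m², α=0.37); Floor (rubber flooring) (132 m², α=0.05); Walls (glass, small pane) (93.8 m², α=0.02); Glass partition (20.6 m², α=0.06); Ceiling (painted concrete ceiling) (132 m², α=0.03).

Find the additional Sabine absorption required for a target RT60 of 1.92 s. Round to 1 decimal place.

12.4 sabins

Total absorption A₁ = 4.7·0.03 + 18.9·0.37 + 132·0.05 + 93.8·0.02 + 20.6·0.06 + 132·0.03
  = 0.141 + 6.993 + 6.600 + 1.876 + 1.236 + 3.960 = 20.806 m² sabins.
For T = 1.92 s, need A₂ = 0.161·V/T = 0.161·396/1.92 = 33.206 sabins.
Shortfall: 33.206 − 20.806 = 12.4 sabins.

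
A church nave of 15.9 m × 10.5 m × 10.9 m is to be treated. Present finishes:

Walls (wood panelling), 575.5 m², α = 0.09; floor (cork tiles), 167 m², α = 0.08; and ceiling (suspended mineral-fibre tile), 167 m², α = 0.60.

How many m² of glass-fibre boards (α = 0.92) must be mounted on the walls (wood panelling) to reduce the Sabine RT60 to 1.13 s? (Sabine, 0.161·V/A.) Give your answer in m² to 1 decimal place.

Summing Sᵢαᵢ: 51.795 + 13.360 + 100.200 → A₁ = 165.355 sabins.
Required A₂ = 0.161·1819.755/1.13 = 259.275 sabins.
ΔA needed = 259.275 − 165.355 = 93.920 sabins.
Each m² of panel replacing the walls (wood panelling) adds (0.92 − 0.09) = 0.83 sabins.
Panel area = 93.920 / 0.83 = 113.2 m².

113.2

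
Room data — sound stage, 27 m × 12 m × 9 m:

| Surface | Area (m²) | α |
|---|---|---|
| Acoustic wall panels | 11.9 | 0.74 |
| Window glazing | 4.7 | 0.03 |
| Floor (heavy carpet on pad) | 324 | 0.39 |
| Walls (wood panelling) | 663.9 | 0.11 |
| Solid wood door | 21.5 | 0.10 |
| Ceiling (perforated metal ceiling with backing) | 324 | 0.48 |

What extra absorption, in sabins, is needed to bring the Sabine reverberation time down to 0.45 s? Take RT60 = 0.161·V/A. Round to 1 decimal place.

677.3 sabins

Equivalent absorption area: A₁ = 11.9*0.74 + 4.7*0.03 + 324*0.39 + 663.9*0.11 + 21.5*0.10 + 324*0.48 = 366.006 m².
Target A₂ = 0.161·2916/0.45 = 1043.280 sabins (V = 2916 m³).
ΔA = A₂ − A₁ = 1043.280 − 366.006 = 677.3 sabins.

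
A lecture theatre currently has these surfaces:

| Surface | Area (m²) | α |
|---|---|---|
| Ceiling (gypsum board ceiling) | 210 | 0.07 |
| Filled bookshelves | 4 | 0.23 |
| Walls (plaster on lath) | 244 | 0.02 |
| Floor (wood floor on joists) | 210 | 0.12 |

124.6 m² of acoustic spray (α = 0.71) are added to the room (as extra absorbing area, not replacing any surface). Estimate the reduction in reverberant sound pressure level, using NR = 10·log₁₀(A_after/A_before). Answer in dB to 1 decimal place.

4.7 dB

Total absorption A_before = 210×0.07 + 4×0.23 + 244×0.02 + 210×0.12
  = 14.700 + 0.920 + 4.880 + 25.200 = 45.700 m² sabins.
Added absorption = 124.6 × 0.71 = 88.466 sabins.
New total A_after = 134.166 sabins.
Reduction = 10 log₁₀(A_after/A_before) = 10 log₁₀(2.9358) = 4.7 dB.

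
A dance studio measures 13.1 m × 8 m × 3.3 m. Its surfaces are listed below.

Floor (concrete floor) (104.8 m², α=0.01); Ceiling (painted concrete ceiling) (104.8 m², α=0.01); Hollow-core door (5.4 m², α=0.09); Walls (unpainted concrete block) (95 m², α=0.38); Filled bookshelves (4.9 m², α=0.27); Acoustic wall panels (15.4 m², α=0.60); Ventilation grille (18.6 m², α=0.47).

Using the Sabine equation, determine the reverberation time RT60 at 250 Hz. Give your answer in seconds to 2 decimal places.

Total absorption A = 104.8·0.01 + 104.8·0.01 + 5.4·0.09 + 95·0.38 + 4.9·0.27 + 15.4·0.60 + 18.6·0.47
  = 1.048 + 1.048 + 0.486 + 36.100 + 1.323 + 9.240 + 8.742 = 57.987 m² sabins.
Room volume: 345.84 m³.
Sabine: RT60 = 0.161 × 345.84 / 57.987 = 0.96 s.

0.96 seconds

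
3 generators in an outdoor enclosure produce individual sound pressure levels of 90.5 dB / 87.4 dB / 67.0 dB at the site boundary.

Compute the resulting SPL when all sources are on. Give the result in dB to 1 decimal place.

Σ 10^(Lᵢ/10) = 1.677e+09.
L_total = 10·log₁₀(1.677e+09) = 92.2 dB.

92.2 dB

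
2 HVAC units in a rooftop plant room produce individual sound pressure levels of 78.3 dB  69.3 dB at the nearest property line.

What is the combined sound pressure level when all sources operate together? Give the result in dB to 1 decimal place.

78.8 dB

Converting to relative power and adding: 10^(78.3/10) + 10^(69.3/10) = 7.612e+07.
L_total = 10·log₁₀(7.612e+07) = 78.8 dB.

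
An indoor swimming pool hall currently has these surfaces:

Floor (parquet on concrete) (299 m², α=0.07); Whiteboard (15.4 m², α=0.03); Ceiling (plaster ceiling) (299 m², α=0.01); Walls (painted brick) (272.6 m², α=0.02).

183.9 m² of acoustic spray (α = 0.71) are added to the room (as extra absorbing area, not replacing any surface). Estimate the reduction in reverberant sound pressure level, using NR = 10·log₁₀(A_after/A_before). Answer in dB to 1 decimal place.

7.3 dB

Summing Sᵢαᵢ: 20.930 + 0.462 + 2.990 + 5.452 → A_before = 29.834 sabins.
Added absorption = 183.9 × 0.71 = 130.569 sabins.
A_after = 29.834 + 130.569 = 160.403 sabins.
NR = 10·log₁₀(160.403/29.834) = 7.3 dB.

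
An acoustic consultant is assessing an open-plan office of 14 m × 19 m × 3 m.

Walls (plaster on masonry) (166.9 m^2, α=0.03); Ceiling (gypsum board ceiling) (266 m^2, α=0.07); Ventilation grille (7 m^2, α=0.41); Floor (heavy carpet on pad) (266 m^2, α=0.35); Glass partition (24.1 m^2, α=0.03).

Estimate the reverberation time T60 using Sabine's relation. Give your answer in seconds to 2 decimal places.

Equivalent absorption area: A = 166.9×0.03 + 266×0.07 + 7×0.41 + 266×0.35 + 24.1×0.03 = 120.320 m^2.
V = 14·19·3 = 798 m³.
T = 0.161 V/A = 0.161·798/120.320 = 1.07 s.

1.07 s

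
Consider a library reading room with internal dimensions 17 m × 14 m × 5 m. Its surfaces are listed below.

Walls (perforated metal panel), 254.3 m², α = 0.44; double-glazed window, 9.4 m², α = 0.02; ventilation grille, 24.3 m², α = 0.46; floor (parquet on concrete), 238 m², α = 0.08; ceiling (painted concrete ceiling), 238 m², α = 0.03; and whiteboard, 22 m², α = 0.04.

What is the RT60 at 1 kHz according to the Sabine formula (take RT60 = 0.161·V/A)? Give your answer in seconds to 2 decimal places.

Equivalent absorption area: A = 254.3×0.44 + 9.4×0.02 + 24.3×0.46 + 238×0.08 + 238×0.03 + 22×0.04 = 150.318 m².
Volume V = 17 × 14 × 5 = 1190 m³.
Sabine: RT60 = 0.161 × 1190 / 150.318 = 1.27 s.

1.27 s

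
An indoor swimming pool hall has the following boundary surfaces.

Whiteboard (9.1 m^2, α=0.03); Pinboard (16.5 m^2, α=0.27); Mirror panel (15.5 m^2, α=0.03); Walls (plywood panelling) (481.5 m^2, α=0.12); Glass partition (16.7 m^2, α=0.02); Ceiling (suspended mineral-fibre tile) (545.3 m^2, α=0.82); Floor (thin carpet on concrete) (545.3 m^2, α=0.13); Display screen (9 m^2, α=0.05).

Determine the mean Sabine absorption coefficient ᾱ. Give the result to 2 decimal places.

S = Σ Sᵢ = 9.1 + 16.5 + 15.5 + 481.5 + 16.7 + 545.3 + 545.3 + 9 = 1638.9 m^2.
Weighted sum Σ Sα = 581.792.
ᾱ = A/S = 0.35.

0.35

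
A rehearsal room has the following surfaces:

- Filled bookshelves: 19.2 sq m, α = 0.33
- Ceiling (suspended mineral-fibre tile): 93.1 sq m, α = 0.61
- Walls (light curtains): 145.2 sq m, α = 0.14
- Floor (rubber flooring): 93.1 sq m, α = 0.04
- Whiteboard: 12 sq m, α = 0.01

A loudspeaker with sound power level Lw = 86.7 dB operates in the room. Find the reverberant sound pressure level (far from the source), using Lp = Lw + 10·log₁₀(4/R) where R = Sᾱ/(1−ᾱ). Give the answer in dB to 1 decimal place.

72.1 dB

A = 87.299 sabins; S = 362.6 sq m.
ᾱ = 87.299/362.6 = 0.2408; R = Sᾱ/(1−ᾱ) = 87.299/(1−0.2408) = 114.988 sq m.
Lp = 86.7 + 10·log₁₀(4/114.988) = 86.7 + (-14.59) = 72.1 dB.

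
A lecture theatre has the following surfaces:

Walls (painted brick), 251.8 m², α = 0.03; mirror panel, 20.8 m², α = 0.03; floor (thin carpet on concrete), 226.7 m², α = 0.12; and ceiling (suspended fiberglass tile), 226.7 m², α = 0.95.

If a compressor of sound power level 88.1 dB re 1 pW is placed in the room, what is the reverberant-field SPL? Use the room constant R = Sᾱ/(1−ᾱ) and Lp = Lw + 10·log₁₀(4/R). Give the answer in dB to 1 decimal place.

68.3 dB

Σ(Sᵢαᵢ) = 251.8×0.03 + 20.8×0.03 + 226.7×0.12 + 226.7×0.95 = 250.747; total area S = 726.0 m².
ᾱ = 250.747/726.0 = 0.3454; R = Sᾱ/(1−ᾱ) = 250.747/(1−0.3454) = 383.054 m².
Lp = 88.1 + 10·log₁₀(4/383.054) = 88.1 + (-19.81) = 68.3 dB.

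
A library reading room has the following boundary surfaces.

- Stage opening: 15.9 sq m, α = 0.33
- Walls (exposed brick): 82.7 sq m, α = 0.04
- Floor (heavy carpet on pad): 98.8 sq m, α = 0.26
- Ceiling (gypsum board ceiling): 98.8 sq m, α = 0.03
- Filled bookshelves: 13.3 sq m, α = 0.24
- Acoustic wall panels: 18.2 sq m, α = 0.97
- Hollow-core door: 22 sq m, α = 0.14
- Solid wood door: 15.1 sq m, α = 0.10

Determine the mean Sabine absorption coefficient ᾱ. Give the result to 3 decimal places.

S = Σ Sᵢ = 15.9 + 82.7 + 98.8 + 98.8 + 13.3 + 18.2 + 22 + 15.1 = 364.8 sq m.
Σ(Sᵢαᵢ) = 15.9·0.33 + 82.7·0.04 + 98.8·0.26 + 98.8·0.03 + 13.3·0.24 + 18.2·0.97 + 22·0.14 + 15.1·0.10 = 62.643.
ᾱ = 62.643 / 364.8 = 0.172.

0.172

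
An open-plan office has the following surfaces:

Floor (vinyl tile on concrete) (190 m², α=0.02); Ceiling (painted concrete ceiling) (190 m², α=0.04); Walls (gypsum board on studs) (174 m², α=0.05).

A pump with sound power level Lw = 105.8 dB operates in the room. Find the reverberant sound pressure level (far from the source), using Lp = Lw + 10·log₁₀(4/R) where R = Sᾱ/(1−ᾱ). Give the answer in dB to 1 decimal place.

98.6 dB

A = 20.100 sabins; S = 554.0 m².
ᾱ = 0.0363, so room constant R = A/(1−ᾱ) = 20.857 m².
Lp = Lw + 10 log₁₀(4/R) = 105.8 -7.17 = 98.6 dB.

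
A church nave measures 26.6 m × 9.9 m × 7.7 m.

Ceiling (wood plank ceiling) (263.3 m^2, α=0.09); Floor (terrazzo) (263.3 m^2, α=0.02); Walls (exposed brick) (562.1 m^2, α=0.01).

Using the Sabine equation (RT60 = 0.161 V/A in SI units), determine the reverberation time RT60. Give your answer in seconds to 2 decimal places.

9.44 seconds

A = Σ Sᵢαᵢ = 263.3×0.09 + 263.3×0.02 + 562.1×0.01 = 34.584 sabins.
Volume V = 26.6 × 9.9 × 7.7 = 2027.718 m³.
Sabine: RT60 = 0.161 × 2027.718 / 34.584 = 9.44 s.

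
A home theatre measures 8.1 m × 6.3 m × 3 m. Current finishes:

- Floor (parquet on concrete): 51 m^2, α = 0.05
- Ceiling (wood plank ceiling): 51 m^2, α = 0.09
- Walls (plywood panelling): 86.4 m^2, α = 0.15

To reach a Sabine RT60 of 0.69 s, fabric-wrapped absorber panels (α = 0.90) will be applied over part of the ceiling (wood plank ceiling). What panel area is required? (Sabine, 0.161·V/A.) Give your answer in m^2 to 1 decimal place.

Equivalent absorption area: A₁ = 51*0.05 + 51*0.09 + 86.4*0.15 = 20.100 m^2.
Required A₂ = 0.161·153.09/0.69 = 35.721 sabins.
ΔA needed = 35.721 − 20.100 = 15.621 sabins.
Net gain per m^2: Δα = 0.90 − 0.09 = 0.81.
Area = ΔA/Δα = 15.621/0.81 = 19.3 m^2.

19.3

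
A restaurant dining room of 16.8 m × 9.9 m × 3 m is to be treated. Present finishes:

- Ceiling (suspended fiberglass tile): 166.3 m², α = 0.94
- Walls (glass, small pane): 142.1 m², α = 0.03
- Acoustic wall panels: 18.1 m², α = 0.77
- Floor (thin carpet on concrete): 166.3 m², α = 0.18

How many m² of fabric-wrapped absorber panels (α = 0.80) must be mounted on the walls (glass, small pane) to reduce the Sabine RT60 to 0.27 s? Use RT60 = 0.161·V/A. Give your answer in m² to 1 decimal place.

120.9

Summing Sᵢαᵢ: 156.322 + 4.263 + 13.937 + 29.934 → A₁ = 204.456 sabins.
V = 498.96 m³. Target absorption A₂ = 0.161 × 498.96 / 0.27 = 297.528 sabins.
Absorption to add: 297.528 − 204.456 = 93.072 sabins.
Each m² of panel replacing the walls (glass, small pane) adds (0.80 − 0.03) = 0.77 sabins.
Area = ΔA/Δα = 93.072/0.77 = 120.9 m².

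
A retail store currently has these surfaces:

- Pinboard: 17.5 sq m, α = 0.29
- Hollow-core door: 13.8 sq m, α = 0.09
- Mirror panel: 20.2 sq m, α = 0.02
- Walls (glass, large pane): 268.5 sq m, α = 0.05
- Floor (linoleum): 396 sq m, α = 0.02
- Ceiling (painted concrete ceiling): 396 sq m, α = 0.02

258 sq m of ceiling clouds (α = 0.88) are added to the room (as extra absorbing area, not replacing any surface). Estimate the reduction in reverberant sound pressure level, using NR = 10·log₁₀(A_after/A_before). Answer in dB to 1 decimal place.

Total absorption A_before = 17.5·0.29 + 13.8·0.09 + 20.2·0.02 + 268.5·0.05 + 396·0.02 + 396·0.02
  = 5.075 + 1.242 + 0.404 + 13.425 + 7.920 + 7.920 = 35.986 sq m sabins.
Treatment contributes 258·0.88 = 227.040 sabins.
New total A_after = 263.026 sabins.
Reduction = 10 log₁₀(A_after/A_before) = 10 log₁₀(7.3091) = 8.6 dB.

8.6 dB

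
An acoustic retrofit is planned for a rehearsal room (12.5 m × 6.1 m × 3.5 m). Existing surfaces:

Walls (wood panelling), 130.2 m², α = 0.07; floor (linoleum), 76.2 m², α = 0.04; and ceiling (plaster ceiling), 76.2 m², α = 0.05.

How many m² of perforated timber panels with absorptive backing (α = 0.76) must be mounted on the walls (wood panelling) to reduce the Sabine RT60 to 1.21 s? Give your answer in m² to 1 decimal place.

Equivalent absorption area: A₁ = 130.2·0.07 + 76.2·0.04 + 76.2·0.05 = 15.972 m².
V = 266.875 m³. Target absorption A₂ = 0.161 × 266.875 / 1.21 = 35.510 sabins.
Absorption to add: 35.510 − 15.972 = 19.538 sabins.
Each m² of panel replacing the walls (wood panelling) adds (0.76 − 0.07) = 0.69 sabins.
Area = ΔA/Δα = 19.538/0.69 = 28.3 m².

28.3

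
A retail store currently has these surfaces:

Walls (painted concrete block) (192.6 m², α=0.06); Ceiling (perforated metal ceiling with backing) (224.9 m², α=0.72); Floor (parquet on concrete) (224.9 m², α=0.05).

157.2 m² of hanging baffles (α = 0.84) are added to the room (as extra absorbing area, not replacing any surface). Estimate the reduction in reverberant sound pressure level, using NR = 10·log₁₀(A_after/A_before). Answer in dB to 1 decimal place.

2.3 dB

Total absorption A_before = 192.6·0.06 + 224.9·0.72 + 224.9·0.05
  = 11.556 + 161.928 + 11.245 = 184.729 m² sabins.
Treatment contributes 157.2·0.84 = 132.048 sabins.
A_after = 184.729 + 132.048 = 316.777 sabins.
Reduction = 10 log₁₀(A_after/A_before) = 10 log₁₀(1.7148) = 2.3 dB.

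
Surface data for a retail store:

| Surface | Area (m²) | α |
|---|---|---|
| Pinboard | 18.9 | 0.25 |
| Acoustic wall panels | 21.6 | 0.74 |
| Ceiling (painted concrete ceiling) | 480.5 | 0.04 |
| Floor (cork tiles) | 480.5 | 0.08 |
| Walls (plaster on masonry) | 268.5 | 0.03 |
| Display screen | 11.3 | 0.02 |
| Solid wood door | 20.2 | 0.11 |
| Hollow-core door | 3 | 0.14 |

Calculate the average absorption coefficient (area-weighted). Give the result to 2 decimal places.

0.07

S = Σ Sᵢ = 18.9 + 21.6 + 480.5 + 480.5 + 268.5 + 11.3 + 20.2 + 3 = 1304.5 m².
Σ(Sᵢαᵢ) = 18.9·0.25 + 21.6·0.74 + 480.5·0.04 + 480.5·0.08 + 268.5·0.03 + 11.3·0.02 + 20.2·0.11 + 3·0.14 = 89.292.
ᾱ = 89.292 / 1304.5 = 0.07.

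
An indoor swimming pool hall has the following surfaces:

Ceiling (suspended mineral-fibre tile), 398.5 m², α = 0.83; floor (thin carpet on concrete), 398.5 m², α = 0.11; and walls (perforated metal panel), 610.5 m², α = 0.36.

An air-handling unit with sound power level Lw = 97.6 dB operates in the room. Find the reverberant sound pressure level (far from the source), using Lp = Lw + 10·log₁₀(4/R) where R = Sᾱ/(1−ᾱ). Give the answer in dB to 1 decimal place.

A = 594.370 sabins; S = 1407.5 m².
ᾱ = 0.4223, so room constant R = A/(1−ᾱ) = 1028.856 m².
Lp = 97.6 + 10·log₁₀(4/1028.856) = 97.6 + (-24.10) = 73.5 dB.

73.5 dB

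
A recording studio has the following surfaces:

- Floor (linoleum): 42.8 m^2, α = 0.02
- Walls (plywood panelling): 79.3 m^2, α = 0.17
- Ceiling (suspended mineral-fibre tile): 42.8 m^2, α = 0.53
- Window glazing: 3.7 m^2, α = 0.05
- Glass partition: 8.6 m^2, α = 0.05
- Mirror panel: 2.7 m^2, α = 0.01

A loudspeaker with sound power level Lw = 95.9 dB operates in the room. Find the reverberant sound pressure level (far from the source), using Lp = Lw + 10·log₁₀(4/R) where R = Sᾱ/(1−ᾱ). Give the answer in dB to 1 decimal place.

Σ(Sᵢαᵢ) = 42.8×0.02 + 79.3×0.17 + 42.8×0.53 + 3.7×0.05 + 8.6×0.05 + 2.7×0.01 = 37.663; total area S = 179.9 m^2.
ᾱ = 37.663/179.9 = 0.2094; R = Sᾱ/(1−ᾱ) = 37.663/(1−0.2094) = 47.639 m^2.
Lp = Lw + 10 log₁₀(4/R) = 95.9 -10.76 = 85.1 dB.

85.1 dB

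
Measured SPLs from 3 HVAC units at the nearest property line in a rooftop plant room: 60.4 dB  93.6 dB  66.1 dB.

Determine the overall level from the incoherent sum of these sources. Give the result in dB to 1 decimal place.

Σ 10^(Lᵢ/10) = 2.296e+09.
Combined level = 10 log₁₀(2.296e+09) = 93.6 dB.

93.6 dB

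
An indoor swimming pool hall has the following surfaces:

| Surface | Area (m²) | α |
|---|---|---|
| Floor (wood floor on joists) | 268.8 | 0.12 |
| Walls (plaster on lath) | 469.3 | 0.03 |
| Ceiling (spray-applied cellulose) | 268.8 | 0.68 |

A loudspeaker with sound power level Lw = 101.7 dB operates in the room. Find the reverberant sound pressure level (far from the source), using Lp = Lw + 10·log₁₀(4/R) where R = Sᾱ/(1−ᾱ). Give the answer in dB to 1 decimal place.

83.0 dB

A = 229.119 sabins; S = 1006.9 m².
ᾱ = 0.2275, so room constant R = A/(1−ᾱ) = 296.594 m².
Lp = 101.7 + 10·log₁₀(4/296.594) = 101.7 + (-18.70) = 83.0 dB.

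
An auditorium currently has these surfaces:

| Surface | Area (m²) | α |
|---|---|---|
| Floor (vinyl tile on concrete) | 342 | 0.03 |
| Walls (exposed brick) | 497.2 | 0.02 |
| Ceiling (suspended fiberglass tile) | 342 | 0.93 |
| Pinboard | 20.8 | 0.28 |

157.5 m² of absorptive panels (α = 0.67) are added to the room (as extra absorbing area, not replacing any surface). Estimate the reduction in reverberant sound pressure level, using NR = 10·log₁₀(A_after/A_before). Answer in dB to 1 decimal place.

Equivalent absorption area: A_before = 342·0.03 + 497.2·0.02 + 342·0.93 + 20.8·0.28 = 344.088 m².
Added absorption = 157.5 × 0.67 = 105.525 sabins.
New total A_after = 449.613 sabins.
NR = 10·log₁₀(449.613/344.088) = 1.2 dB.

1.2 dB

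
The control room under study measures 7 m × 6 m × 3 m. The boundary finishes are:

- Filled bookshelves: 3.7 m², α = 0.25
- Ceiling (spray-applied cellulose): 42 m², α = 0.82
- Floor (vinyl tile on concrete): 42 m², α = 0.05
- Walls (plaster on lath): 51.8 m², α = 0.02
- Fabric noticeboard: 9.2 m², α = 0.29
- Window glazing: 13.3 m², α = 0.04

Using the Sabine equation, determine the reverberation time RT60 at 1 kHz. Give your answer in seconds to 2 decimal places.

Total absorption A = 3.7·0.25 + 42·0.82 + 42·0.05 + 51.8·0.02 + 9.2·0.29 + 13.3·0.04
  = 0.925 + 34.440 + 2.100 + 1.036 + 2.668 + 0.532 = 41.701 m² sabins.
Volume V = 7 × 6 × 3 = 126 m³.
T = 0.161 V/A = 0.161·126/41.701 = 0.49 s.

0.49 s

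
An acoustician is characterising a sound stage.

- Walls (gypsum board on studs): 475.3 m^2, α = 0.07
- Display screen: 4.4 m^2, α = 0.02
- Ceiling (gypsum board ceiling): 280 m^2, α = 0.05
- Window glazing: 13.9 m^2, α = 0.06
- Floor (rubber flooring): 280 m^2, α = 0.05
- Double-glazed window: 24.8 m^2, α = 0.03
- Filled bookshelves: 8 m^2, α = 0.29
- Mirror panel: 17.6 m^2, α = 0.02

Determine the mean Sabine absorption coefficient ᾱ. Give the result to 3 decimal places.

0.059

Total surface area S = 1104.0 m^2.
Weighted sum Σ Sα = 65.609.
ᾱ = 65.609 / 1104.0 = 0.059.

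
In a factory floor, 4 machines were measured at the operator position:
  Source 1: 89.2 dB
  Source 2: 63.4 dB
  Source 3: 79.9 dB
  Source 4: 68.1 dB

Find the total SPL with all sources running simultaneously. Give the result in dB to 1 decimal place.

89.7 dB

Sum in the linear (power) domain: Σ 10^(Lᵢ/10) = 10^(89.2/10) + 10^(63.4/10) + 10^(79.9/10) + 10^(68.1/10) = 9.381e+08.
L_total = 10·log₁₀(9.381e+08) = 89.7 dB.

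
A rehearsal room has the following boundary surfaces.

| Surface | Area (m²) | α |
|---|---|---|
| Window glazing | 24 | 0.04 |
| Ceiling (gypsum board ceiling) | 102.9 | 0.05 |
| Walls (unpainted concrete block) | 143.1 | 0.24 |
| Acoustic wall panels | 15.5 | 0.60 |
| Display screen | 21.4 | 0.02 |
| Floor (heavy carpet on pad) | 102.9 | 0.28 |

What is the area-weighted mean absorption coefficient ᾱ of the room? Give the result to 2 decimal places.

0.19

Total surface area S = 409.8 m².
Σ(Sᵢαᵢ) = 24*0.04 + 102.9*0.05 + 143.1*0.24 + 15.5*0.60 + 21.4*0.02 + 102.9*0.28 = 78.989.
ᾱ = A/S = 0.19.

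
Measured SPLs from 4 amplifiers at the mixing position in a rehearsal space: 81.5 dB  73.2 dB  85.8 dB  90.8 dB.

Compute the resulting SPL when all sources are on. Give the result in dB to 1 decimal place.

Converting to relative power and adding: 10^(81.5/10) + 10^(73.2/10) + 10^(85.8/10) + 10^(90.8/10) = 1.745e+09.
Combined level = 10 log₁₀(1.745e+09) = 92.4 dB.

92.4 dB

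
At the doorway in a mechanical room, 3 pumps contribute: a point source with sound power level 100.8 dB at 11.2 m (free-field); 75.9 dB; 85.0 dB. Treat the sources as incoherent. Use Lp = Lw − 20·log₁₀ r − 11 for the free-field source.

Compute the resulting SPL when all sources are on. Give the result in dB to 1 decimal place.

85.6 dB

Source at 11.2 m: Lp = 100.8 − 20·log₁₀(11.2) − 11 = 68.8 dB.
Converting to relative power and adding: 10^(68.8/10) + 10^(75.9/10) + 10^(85.0/10) = 3.627e+08.
Back to dB: 10·log₁₀ Σ = 85.6 dB.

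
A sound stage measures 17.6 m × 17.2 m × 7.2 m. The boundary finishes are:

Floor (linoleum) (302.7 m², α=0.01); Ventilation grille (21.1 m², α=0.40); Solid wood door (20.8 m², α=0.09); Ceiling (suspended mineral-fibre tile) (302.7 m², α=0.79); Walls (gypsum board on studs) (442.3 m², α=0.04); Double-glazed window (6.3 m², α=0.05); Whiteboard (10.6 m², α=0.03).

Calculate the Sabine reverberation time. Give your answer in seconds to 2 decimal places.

1.30 s

Equivalent absorption area: A = 302.7*0.01 + 21.1*0.40 + 20.8*0.09 + 302.7*0.79 + 442.3*0.04 + 6.3*0.05 + 10.6*0.03 = 270.797 m².
V = 17.6·17.2·7.2 = 2179.584 m³.
T = 0.161 V/A = 0.161·2179.584/270.797 = 1.30 s.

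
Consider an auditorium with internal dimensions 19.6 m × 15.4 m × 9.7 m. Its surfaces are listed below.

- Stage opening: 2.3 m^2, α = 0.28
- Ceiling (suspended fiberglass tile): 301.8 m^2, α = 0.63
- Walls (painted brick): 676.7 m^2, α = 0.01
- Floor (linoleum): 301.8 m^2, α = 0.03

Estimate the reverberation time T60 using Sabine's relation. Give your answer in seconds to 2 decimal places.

2.28 seconds

A = Σ Sᵢαᵢ = 2.3*0.28 + 301.8*0.63 + 676.7*0.01 + 301.8*0.03 = 206.599 sabins.
Volume V = 19.6 × 15.4 × 9.7 = 2927.848 m³.
RT60 = 0.161 · V / A = 0.161 × 2927.848 / 206.599 = 2.28 s.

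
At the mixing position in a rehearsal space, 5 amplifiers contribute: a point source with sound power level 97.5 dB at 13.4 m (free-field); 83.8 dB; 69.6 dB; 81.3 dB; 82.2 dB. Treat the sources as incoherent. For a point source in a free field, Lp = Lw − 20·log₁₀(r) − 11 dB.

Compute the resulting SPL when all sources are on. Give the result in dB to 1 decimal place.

87.4 dB

Source at 13.4 m: Lp = 97.5 − 20·log₁₀(13.4) − 11 = 64.0 dB.
Converting to relative power and adding: 10^(64.0/10) + 10^(83.8/10) + 10^(69.6/10) + 10^(81.3/10) + 10^(82.2/10) = 5.524e+08.
L_total = 10·log₁₀(5.524e+08) = 87.4 dB.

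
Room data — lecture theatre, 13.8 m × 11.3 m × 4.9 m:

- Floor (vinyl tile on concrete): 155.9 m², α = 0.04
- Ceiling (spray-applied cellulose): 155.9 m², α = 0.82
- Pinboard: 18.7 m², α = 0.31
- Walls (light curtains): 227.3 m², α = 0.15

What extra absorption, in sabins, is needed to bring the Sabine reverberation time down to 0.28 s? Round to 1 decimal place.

265.4 sabins

Summing Sᵢαᵢ: 6.236 + 127.838 + 5.797 + 34.095 → A₁ = 173.966 sabins.
Target A₂ = 0.161·764.106/0.28 = 439.361 sabins (V = 764.106 m³).
Shortfall: 439.361 − 173.966 = 265.4 sabins.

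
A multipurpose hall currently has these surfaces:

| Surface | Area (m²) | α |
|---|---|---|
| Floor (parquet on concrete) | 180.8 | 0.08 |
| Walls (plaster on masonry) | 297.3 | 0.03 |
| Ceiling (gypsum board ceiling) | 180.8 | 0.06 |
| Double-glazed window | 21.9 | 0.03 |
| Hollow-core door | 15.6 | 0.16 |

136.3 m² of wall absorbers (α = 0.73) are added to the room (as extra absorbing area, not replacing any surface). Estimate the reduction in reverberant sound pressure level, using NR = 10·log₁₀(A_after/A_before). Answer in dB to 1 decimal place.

5.6 dB

Summing Sᵢαᵢ: 14.464 + 8.919 + 10.848 + 0.657 + 2.496 → A_before = 37.384 sabins.
Added absorption = 136.3 × 0.73 = 99.499 sabins.
A_after = 37.384 + 99.499 = 136.883 sabins.
NR = 10·log₁₀(136.883/37.384) = 5.6 dB.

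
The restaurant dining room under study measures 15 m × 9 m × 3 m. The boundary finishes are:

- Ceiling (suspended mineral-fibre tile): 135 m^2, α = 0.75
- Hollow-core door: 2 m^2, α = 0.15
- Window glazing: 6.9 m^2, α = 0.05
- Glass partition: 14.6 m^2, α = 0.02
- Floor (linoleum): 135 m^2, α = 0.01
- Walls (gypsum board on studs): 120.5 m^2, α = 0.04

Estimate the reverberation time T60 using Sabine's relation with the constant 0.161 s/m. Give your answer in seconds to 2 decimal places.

Equivalent absorption area: A = 135*0.75 + 2*0.15 + 6.9*0.05 + 14.6*0.02 + 135*0.01 + 120.5*0.04 = 108.357 m^2.
Room volume: 405 m³.
RT60 = 0.161 · V / A = 0.161 × 405 / 108.357 = 0.60 s.

0.60 sec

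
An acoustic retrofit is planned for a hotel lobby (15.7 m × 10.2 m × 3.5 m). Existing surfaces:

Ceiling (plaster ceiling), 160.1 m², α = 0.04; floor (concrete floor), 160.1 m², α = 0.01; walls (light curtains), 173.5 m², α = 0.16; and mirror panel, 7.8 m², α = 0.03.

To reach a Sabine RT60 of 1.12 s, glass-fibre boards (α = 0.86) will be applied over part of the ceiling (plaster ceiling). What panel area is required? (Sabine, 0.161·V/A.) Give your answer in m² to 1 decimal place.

A₁ = Σ Sᵢαᵢ = 160.1×0.04 + 160.1×0.01 + 173.5×0.16 + 7.8×0.03 = 35.999 sabins.
Required A₂ = 0.161·560.49/1.12 = 80.570 sabins.
Absorption to add: 80.570 − 35.999 = 44.571 sabins.
Each m² of panel replacing the ceiling (plaster ceiling) adds (0.86 − 0.04) = 0.82 sabins.
Area = ΔA/Δα = 44.571/0.82 = 54.4 m².

54.4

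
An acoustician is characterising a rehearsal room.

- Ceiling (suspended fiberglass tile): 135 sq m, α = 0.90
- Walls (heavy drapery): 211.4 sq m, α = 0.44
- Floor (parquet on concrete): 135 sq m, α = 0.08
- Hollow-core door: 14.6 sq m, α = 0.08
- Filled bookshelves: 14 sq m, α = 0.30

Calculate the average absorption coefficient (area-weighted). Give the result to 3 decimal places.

0.452

Total surface area S = 510.0 sq m.
Σ(Sᵢαᵢ) = 135×0.90 + 211.4×0.44 + 135×0.08 + 14.6×0.08 + 14×0.30 = 230.684.
ᾱ = A/S = 0.452.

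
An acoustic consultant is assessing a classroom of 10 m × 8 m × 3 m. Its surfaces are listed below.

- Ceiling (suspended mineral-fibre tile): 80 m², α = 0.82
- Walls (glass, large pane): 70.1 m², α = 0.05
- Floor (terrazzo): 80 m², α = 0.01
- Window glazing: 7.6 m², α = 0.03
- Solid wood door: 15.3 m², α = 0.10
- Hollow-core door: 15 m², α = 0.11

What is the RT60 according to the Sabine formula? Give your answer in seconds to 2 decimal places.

0.53 seconds

Total absorption A = 80*0.82 + 70.1*0.05 + 80*0.01 + 7.6*0.03 + 15.3*0.10 + 15*0.11
  = 65.600 + 3.505 + 0.800 + 0.228 + 1.530 + 1.650 = 73.313 m² sabins.
V = 10·8·3 = 240 m³.
Sabine: RT60 = 0.161 × 240 / 73.313 = 0.53 s.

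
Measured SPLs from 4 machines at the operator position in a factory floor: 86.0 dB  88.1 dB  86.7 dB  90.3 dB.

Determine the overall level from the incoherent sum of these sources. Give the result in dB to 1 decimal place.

94.1 dB

Σ 10^(Lᵢ/10) = 2.583e+09.
L_total = 10·log₁₀(2.583e+09) = 94.1 dB.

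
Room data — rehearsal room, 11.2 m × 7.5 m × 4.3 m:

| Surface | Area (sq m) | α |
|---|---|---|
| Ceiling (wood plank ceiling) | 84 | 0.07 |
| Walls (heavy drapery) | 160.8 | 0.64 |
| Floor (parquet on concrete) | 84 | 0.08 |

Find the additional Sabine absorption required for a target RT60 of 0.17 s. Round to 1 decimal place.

226.6 sabins

Summing Sᵢαᵢ: 5.880 + 102.912 + 6.720 → A₁ = 115.512 sabins.
For T = 0.17 s, need A₂ = 0.161·V/T = 0.161·361.2/0.17 = 342.078 sabins.
Shortfall: 342.078 − 115.512 = 226.6 sabins.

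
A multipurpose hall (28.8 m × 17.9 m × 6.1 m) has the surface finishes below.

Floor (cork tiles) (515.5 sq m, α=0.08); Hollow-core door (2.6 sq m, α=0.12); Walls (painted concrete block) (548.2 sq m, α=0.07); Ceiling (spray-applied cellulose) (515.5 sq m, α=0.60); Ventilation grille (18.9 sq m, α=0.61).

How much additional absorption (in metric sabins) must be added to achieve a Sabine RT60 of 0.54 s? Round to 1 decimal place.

536.8 sabins

Summing Sᵢαᵢ: 41.240 + 0.312 + 38.374 + 309.300 + 11.529 → A₁ = 400.755 sabins.
V = 3144.672 m³. Required absorption A₂ = 0.161 × 3144.672 / 0.54 = 937.578 sabins.
Additional absorption ΔA = 937.578 − 400.755 = 536.8 sabins.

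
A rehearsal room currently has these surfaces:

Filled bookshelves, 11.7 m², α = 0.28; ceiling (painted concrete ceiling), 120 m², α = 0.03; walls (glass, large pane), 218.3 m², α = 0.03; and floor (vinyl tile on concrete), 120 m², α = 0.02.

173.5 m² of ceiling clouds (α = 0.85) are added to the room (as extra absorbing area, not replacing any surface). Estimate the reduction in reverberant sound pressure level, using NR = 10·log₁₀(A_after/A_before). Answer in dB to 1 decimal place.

Summing Sᵢαᵢ: 3.276 + 3.600 + 6.549 + 2.400 → A_before = 15.825 sabins.
Treatment contributes 173.5·0.85 = 147.475 sabins.
A_after = 15.825 + 147.475 = 163.300 sabins.
Reduction = 10 log₁₀(A_after/A_before) = 10 log₁₀(10.3191) = 10.1 dB.

10.1 dB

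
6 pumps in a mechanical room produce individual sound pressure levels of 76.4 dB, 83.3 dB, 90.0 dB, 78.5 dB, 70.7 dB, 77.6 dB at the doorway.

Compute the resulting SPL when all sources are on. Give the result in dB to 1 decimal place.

91.5 dB

Σ 10^(Lᵢ/10) = 1.398e+09.
L_total = 10·log₁₀(1.398e+09) = 91.5 dB.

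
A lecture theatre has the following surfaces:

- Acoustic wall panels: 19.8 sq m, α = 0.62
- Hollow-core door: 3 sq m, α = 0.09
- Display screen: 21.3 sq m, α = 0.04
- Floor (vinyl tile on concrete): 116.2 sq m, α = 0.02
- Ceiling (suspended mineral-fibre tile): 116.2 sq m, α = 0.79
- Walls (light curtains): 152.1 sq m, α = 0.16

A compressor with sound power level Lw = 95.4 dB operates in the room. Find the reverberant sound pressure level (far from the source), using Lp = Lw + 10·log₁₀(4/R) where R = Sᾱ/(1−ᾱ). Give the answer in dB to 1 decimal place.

78.6 dB

Σ(Sᵢαᵢ) = 19.8·0.62 + 3·0.09 + 21.3·0.04 + 116.2·0.02 + 116.2·0.79 + 152.1·0.16 = 131.856; total area S = 428.6 sq m.
ᾱ = 131.856/428.6 = 0.3076; R = Sᾱ/(1−ᾱ) = 131.856/(1−0.3076) = 190.433 sq m.
Lp = Lw + 10 log₁₀(4/R) = 95.4 -16.78 = 78.6 dB.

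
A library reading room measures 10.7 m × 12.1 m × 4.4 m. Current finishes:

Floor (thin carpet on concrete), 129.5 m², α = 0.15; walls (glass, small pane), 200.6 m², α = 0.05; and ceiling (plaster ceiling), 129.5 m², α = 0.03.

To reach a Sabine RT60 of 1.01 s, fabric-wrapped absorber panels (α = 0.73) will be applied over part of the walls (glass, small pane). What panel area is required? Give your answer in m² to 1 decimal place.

Equivalent absorption area: A₁ = 129.5*0.15 + 200.6*0.05 + 129.5*0.03 = 33.340 m².
Required A₂ = 0.161·569.668/1.01 = 90.808 sabins.
ΔA needed = 90.808 − 33.340 = 57.468 sabins.
Net gain per m²: Δα = 0.73 − 0.05 = 0.68.
Area = ΔA/Δα = 57.468/0.68 = 84.5 m².

84.5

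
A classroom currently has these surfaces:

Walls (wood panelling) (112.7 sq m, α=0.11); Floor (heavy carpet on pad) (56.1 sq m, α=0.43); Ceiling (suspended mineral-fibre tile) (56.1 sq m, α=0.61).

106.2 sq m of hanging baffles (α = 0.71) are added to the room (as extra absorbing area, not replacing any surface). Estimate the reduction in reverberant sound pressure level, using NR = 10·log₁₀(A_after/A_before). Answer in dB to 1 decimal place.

3.2 dB

Equivalent absorption area: A_before = 112.7*0.11 + 56.1*0.43 + 56.1*0.61 = 70.741 sq m.
Treatment contributes 106.2·0.71 = 75.402 sabins.
New total A_after = 146.143 sabins.
Reduction = 10 log₁₀(A_after/A_before) = 10 log₁₀(2.0659) = 3.2 dB.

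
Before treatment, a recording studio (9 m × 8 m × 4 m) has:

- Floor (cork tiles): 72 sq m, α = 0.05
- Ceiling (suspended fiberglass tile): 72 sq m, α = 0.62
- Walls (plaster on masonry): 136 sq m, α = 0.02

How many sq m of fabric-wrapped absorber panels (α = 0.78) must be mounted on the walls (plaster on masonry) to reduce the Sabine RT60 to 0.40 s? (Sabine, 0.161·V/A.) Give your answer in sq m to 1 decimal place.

85.5

Equivalent absorption area: A₁ = 72*0.05 + 72*0.62 + 136*0.02 = 50.960 sq m.
Required A₂ = 0.161·288/0.40 = 115.920 sabins.
ΔA needed = 115.920 − 50.960 = 64.960 sabins.
Net gain per sq m: Δα = 0.78 − 0.02 = 0.76.
Area = ΔA/Δα = 64.960/0.76 = 85.5 sq m.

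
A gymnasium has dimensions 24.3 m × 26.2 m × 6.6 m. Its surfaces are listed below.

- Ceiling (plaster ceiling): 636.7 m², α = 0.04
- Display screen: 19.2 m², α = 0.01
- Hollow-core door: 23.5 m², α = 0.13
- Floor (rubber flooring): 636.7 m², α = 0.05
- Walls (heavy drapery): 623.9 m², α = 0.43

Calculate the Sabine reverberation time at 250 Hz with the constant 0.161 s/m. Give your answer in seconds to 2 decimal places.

2.06 sec

Equivalent absorption area: A = 636.7·0.04 + 19.2·0.01 + 23.5·0.13 + 636.7·0.05 + 623.9·0.43 = 328.827 m².
Volume V = 24.3 × 26.2 × 6.6 = 4201.956 m³.
Sabine: RT60 = 0.161 × 4201.956 / 328.827 = 2.06 s.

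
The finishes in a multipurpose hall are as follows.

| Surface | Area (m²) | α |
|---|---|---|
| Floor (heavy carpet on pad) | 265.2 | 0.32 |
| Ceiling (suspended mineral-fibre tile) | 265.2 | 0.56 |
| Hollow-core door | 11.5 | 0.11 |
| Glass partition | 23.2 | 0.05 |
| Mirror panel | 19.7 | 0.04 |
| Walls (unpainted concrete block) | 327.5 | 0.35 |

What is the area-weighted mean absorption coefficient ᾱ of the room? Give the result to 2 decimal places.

0.38

S = Σ Sᵢ = 265.2 + 265.2 + 11.5 + 23.2 + 19.7 + 327.5 = 912.3 m².
Weighted sum Σ Sα = 351.214.
ᾱ = 351.214 / 912.3 = 0.38.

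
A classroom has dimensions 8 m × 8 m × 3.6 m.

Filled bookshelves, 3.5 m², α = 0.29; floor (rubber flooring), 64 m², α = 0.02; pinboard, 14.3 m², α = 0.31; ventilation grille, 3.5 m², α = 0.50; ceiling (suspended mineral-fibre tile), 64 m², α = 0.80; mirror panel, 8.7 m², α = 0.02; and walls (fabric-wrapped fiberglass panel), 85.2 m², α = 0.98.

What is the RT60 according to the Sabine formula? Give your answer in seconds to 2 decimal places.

A = Σ Sᵢαᵢ = 3.5×0.29 + 64×0.02 + 14.3×0.31 + 3.5×0.50 + 64×0.80 + 8.7×0.02 + 85.2×0.98 = 143.348 sabins.
Room volume: 230.4 m³.
T = 0.161 V/A = 0.161·230.4/143.348 = 0.26 s.

0.26 s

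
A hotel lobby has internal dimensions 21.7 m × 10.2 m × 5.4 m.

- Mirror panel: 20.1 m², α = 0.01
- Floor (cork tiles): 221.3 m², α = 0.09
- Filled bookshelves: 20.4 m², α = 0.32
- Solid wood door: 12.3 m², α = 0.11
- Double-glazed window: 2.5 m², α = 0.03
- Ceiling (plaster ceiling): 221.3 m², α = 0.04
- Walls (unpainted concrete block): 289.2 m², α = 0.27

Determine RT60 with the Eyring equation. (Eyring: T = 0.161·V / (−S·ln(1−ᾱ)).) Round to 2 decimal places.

1.55 s

Total surface area S = 20.1 + 221.3 + 20.4 + 12.3 + 2.5 + 221.3 + 289.2 = 787.1 m².
Absorption A = 20.1×0.01 + 221.3×0.09 + 20.4×0.32 + 12.3×0.11 + 2.5×0.03 + 221.3×0.04 + 289.2×0.27 = 115.010 sabins.
Mean coefficient ᾱ = A/S = 0.1461.
Eyring denominator: −S ln(1−ᾱ) = 124.316.
V = 21.7 × 10.2 × 5.4 = 1195.236 m³.
RT60 = 0.161 × 1195.236 / 124.316 = 1.55 s.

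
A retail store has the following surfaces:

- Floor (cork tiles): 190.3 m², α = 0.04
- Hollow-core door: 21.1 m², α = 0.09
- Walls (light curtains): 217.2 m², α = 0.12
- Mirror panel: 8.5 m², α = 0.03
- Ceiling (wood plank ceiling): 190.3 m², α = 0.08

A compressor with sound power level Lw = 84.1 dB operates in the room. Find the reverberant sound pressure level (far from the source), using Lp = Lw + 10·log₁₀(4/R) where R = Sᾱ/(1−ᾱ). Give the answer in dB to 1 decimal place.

Σ(Sᵢαᵢ) = 190.3·0.04 + 21.1·0.09 + 217.2·0.12 + 8.5·0.03 + 190.3·0.08 = 51.054; total area S = 627.4 m².
ᾱ = 0.0814, so room constant R = A/(1−ᾱ) = 55.578 m².
Lp = Lw + 10 log₁₀(4/R) = 84.1 -11.43 = 72.7 dB.

72.7 dB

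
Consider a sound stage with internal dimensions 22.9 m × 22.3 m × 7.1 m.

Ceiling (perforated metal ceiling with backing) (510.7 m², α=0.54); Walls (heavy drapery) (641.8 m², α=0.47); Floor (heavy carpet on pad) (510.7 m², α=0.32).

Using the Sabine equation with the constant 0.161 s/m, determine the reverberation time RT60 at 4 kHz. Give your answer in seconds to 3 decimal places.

0.788 sec

Summing Sᵢαᵢ: 275.778 + 301.646 + 163.424 → A = 740.848 sabins.
Room volume: 3625.757 m³.
RT60 = 0.161 · V / A = 0.161 × 3625.757 / 740.848 = 0.788 s.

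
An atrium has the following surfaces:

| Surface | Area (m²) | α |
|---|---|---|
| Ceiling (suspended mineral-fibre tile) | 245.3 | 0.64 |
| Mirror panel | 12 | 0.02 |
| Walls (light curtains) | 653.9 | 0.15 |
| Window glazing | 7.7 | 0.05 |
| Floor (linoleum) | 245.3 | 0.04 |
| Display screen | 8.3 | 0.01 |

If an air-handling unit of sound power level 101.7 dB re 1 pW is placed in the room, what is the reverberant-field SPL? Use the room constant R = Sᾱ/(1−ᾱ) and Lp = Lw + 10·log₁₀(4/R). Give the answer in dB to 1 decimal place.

A = 265.597 sabins; S = 1172.5 m².
ᾱ = 265.597/1172.5 = 0.2265; R = Sᾱ/(1−ᾱ) = 265.597/(1−0.2265) = 343.370 m².
Lp = 101.7 + 10·log₁₀(4/343.370) = 101.7 + (-19.34) = 82.4 dB.

82.4 dB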